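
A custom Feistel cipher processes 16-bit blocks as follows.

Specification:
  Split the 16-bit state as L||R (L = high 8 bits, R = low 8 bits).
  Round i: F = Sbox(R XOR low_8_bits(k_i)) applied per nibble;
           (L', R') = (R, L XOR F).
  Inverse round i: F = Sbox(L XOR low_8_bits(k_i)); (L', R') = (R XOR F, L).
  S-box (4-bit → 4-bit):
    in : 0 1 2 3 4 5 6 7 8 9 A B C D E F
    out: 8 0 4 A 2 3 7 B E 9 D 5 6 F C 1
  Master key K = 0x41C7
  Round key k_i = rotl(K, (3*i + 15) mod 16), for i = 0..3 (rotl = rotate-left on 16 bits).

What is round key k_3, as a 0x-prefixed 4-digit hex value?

0xC741

K = 0x41C7
k_0 = rotl(K, (3*0+15) mod 16) = rotl(K, 15) = 0xA0E3
k_1 = rotl(K, (3*1+15) mod 16) = rotl(K, 2) = 0x071D
k_2 = rotl(K, (3*2+15) mod 16) = rotl(K, 5) = 0x38E8
k_3 = rotl(K, (3*3+15) mod 16) = rotl(K, 8) = 0xC741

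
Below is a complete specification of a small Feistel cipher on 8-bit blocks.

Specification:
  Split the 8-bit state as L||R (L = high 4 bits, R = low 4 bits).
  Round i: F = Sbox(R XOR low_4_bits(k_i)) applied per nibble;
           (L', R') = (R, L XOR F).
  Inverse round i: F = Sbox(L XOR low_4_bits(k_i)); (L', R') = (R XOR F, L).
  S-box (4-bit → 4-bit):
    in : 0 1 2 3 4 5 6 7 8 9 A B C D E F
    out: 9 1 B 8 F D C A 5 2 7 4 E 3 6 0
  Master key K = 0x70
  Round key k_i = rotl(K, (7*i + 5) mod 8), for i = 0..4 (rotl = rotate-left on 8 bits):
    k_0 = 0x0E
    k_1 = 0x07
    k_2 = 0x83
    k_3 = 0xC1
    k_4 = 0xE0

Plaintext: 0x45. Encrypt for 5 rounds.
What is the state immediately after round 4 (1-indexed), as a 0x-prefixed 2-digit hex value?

0xEF

s_0 = plaintext = 0x45
s_1 = Round(s_0, k_0) = 0x50
s_2 = Round(s_1, k_1) = 0x0F
s_3 = Round(s_2, k_2) = 0xFE
s_4 = Round(s_3, k_3) = 0xEF
s_5 = Round(s_4, k_4) = 0xFE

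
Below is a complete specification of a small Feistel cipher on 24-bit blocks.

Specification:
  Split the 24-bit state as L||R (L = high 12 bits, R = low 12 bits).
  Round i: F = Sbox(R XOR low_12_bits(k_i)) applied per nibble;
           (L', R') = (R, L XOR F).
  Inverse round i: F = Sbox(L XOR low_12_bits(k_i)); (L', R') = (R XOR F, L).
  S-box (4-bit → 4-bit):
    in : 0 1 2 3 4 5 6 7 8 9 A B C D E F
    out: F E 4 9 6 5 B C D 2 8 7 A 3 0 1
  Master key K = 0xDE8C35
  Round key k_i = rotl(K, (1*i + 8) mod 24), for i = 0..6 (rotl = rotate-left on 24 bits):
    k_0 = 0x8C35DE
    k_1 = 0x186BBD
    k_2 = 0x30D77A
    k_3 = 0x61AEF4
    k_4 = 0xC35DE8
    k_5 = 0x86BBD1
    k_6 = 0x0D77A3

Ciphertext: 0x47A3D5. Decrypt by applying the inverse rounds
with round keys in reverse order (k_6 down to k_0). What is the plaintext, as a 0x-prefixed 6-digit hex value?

s_0 = ciphertext = 0x47A3D5
s_1 = InvRound(s_0, k_6) = 0xAE747A
s_2 = InvRound(s_1, k_5) = 0xAE1AE7
s_3 = InvRound(s_2, k_4) = 0x615AE1
s_4 = InvRound(s_3, k_3) = 0x7EF615
s_5 = InvRound(s_4, k_2) = 0x9307EF
s_6 = InvRound(s_5, k_1) = 0x33C930
s_7 = InvRound(s_6, k_0) = 0x23433C

0x23433C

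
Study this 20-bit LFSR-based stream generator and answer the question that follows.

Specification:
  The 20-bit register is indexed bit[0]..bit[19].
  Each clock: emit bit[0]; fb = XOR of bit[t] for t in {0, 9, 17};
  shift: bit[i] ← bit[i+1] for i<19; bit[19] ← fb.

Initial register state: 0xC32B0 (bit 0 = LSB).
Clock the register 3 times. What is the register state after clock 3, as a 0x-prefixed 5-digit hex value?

reg_0 = 0xC32B0
clock 1: out=0, reg = 0xE1958
clock 2: out=0, reg = 0xF0CAC
clock 3: out=0, reg = 0xF8656

0xF8656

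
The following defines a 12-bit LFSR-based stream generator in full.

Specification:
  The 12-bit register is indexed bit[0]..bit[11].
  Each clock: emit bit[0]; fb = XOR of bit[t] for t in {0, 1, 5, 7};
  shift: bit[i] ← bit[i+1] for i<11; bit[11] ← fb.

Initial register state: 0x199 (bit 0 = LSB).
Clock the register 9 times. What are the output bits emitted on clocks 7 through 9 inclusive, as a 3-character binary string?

reg_0 = 0x199
clock 1: out=1, reg = 0x0CC
clock 2: out=0, reg = 0x866
clock 3: out=0, reg = 0x433
clock 4: out=1, reg = 0xA19
clock 5: out=1, reg = 0xD0C
clock 6: out=0, reg = 0x686
clock 7: out=0, reg = 0x343
clock 8: out=1, reg = 0x1A1
clock 9: out=1, reg = 0x8D0

011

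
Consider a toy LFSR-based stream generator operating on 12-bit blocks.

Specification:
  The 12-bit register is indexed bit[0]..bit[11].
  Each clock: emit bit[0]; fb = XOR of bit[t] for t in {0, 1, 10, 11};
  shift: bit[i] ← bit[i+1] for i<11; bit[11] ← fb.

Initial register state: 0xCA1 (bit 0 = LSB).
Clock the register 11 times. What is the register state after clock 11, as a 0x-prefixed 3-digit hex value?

reg_0 = 0xCA1
clock 1: out=1, reg = 0xE50
clock 2: out=0, reg = 0x728
clock 3: out=0, reg = 0xB94
clock 4: out=0, reg = 0xDCA
clock 5: out=0, reg = 0xEE5
clock 6: out=1, reg = 0xF72
clock 7: out=0, reg = 0xFB9
clock 8: out=1, reg = 0xFDC
clock 9: out=0, reg = 0x7EE
clock 10: out=0, reg = 0x3F7
clock 11: out=1, reg = 0x1FB

0x1FB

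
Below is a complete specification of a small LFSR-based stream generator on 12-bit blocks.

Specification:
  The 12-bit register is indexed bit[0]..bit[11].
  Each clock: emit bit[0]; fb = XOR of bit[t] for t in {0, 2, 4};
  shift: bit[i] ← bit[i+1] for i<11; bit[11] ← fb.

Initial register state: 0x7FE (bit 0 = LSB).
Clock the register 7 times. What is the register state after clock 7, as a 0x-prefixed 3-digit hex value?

0xFCF

reg_0 = 0x7FE
clock 1: out=0, reg = 0x3FF
clock 2: out=1, reg = 0x9FF
clock 3: out=1, reg = 0xCFF
clock 4: out=1, reg = 0xE7F
clock 5: out=1, reg = 0xF3F
clock 6: out=1, reg = 0xF9F
clock 7: out=1, reg = 0xFCF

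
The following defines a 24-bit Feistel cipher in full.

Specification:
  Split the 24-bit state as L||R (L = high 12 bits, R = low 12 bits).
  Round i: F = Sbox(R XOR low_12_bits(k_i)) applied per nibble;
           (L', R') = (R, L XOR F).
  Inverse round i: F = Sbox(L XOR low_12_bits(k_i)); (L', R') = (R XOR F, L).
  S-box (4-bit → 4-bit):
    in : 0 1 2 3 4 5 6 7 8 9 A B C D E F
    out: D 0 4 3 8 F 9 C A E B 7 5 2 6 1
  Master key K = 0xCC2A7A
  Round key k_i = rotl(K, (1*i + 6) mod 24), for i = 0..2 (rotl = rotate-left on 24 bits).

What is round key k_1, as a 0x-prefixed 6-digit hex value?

0x153D66

K = 0xCC2A7A
k_0 = rotl(K, (1*0+6) mod 24) = rotl(K, 6) = 0x0A9EB3
k_1 = rotl(K, (1*1+6) mod 24) = rotl(K, 7) = 0x153D66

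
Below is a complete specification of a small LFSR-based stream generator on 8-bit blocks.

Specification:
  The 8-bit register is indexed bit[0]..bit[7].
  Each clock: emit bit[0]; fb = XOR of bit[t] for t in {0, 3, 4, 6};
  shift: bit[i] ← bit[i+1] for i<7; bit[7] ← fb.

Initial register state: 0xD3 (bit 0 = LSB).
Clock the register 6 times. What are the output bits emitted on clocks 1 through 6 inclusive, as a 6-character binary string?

110010

reg_0 = 0xD3
clock 1: out=1, reg = 0xE9
clock 2: out=1, reg = 0xF4
clock 3: out=0, reg = 0x7A
clock 4: out=0, reg = 0xBD
clock 5: out=1, reg = 0xDE
clock 6: out=0, reg = 0xEF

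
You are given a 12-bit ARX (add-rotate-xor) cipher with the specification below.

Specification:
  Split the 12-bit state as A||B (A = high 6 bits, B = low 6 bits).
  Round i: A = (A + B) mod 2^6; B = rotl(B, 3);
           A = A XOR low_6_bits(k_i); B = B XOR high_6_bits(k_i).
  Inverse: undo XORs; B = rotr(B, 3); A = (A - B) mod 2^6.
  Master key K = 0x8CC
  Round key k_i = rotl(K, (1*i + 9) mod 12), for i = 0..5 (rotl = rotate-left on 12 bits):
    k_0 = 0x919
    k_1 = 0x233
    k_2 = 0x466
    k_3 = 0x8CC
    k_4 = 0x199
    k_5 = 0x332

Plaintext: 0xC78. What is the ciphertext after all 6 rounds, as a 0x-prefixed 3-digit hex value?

0xE81

s_0 = plaintext = 0xC78
s_1 = Round(s_0, k_0) = 0xC23
s_2 = Round(s_1, k_1) = 0x814
s_3 = Round(s_2, k_2) = 0x4B3
s_4 = Round(s_3, k_3) = 0x27D
s_5 = Round(s_4, k_4) = 0x7E9
s_6 = Round(s_5, k_5) = 0xE81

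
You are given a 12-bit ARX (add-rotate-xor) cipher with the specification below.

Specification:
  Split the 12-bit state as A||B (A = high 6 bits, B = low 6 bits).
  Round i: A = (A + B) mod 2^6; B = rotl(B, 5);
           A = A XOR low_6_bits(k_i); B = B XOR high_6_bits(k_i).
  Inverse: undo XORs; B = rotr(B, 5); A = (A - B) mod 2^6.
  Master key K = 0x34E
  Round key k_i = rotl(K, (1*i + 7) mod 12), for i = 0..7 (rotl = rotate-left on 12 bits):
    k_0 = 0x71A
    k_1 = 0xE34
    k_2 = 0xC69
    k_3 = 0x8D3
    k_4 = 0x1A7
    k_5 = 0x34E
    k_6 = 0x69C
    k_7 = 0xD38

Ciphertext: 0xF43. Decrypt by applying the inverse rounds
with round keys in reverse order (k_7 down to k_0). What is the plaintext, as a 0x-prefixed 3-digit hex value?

s_0 = ciphertext = 0xF43
s_1 = InvRound(s_0, k_7) = 0x5AF
s_2 = InvRound(s_1, k_6) = 0x7EB
s_3 = InvRound(s_2, k_5) = 0x10D
s_4 = InvRound(s_3, k_4) = 0x356
s_5 = InvRound(s_4, k_3) = 0xCEB
s_6 = InvRound(s_5, k_2) = 0x9B4
s_7 = InvRound(s_6, k_1) = 0xE98
s_8 = InvRound(s_7, k_0) = 0x608

0x608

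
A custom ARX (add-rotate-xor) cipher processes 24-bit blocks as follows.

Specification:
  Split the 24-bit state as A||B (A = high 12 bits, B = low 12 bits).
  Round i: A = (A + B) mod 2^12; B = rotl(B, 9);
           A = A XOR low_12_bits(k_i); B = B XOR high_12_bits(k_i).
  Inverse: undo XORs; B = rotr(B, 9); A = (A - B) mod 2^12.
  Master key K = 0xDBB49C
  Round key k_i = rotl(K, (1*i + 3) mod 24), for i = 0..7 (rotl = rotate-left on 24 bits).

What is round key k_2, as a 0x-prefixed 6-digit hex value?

K = 0xDBB49C
k_0 = rotl(K, (1*0+3) mod 24) = rotl(K, 3) = 0xDDA4E6
k_1 = rotl(K, (1*1+3) mod 24) = rotl(K, 4) = 0xBB49CD
k_2 = rotl(K, (1*2+3) mod 24) = rotl(K, 5) = 0x76939B

0x76939B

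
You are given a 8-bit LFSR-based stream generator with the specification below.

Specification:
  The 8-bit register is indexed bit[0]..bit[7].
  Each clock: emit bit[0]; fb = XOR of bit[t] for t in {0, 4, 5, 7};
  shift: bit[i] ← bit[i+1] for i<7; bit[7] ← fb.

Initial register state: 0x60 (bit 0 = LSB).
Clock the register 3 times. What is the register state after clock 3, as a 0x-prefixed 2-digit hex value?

reg_0 = 0x60
clock 1: out=0, reg = 0xB0
clock 2: out=0, reg = 0xD8
clock 3: out=0, reg = 0x6C

0x6C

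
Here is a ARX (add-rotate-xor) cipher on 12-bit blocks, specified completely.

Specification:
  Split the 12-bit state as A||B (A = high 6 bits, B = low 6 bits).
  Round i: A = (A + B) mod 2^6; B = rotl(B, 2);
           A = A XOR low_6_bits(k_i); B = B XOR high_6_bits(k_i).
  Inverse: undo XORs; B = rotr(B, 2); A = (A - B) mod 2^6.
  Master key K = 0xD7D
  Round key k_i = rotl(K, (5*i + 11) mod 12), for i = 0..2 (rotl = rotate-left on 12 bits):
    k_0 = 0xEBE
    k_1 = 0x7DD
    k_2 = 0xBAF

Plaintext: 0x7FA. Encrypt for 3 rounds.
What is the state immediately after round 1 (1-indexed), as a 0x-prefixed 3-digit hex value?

s_0 = plaintext = 0x7FA
s_1 = Round(s_0, k_0) = 0x9D1
s_2 = Round(s_1, k_1) = 0x95A
s_3 = Round(s_2, k_2) = 0x407

0x9D1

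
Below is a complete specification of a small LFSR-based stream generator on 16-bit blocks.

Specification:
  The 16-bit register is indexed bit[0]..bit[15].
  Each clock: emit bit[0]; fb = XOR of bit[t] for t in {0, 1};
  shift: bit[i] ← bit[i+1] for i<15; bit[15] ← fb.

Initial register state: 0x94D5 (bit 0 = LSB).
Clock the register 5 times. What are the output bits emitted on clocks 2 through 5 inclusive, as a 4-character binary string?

0101

reg_0 = 0x94D5
clock 1: out=1, reg = 0xCA6A
clock 2: out=0, reg = 0xE535
clock 3: out=1, reg = 0xF29A
clock 4: out=0, reg = 0xF94D
clock 5: out=1, reg = 0xFCA6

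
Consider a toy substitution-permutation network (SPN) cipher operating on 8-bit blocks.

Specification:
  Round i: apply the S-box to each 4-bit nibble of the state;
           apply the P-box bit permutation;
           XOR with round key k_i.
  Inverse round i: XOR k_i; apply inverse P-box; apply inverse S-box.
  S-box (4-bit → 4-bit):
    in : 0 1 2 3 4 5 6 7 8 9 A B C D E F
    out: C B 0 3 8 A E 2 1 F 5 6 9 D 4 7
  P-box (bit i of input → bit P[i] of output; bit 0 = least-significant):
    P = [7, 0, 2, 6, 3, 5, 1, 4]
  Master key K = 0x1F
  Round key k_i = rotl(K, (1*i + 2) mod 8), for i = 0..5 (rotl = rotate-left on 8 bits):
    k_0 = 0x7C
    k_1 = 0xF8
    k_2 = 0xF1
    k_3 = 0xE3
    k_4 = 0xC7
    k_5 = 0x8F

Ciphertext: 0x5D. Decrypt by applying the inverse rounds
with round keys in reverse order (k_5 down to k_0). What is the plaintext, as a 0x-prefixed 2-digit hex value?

s_0 = ciphertext = 0x5D
s_1 = InvRound(s_0, k_5) = 0x0C
s_2 = InvRound(s_1, k_4) = 0xA1
s_3 = InvRound(s_2, k_3) = 0xE4
s_4 = InvRound(s_3, k_2) = 0x4B
s_5 = InvRound(s_4, k_1) = 0x63
s_6 = InvRound(s_5, k_0) = 0xDB

0xDB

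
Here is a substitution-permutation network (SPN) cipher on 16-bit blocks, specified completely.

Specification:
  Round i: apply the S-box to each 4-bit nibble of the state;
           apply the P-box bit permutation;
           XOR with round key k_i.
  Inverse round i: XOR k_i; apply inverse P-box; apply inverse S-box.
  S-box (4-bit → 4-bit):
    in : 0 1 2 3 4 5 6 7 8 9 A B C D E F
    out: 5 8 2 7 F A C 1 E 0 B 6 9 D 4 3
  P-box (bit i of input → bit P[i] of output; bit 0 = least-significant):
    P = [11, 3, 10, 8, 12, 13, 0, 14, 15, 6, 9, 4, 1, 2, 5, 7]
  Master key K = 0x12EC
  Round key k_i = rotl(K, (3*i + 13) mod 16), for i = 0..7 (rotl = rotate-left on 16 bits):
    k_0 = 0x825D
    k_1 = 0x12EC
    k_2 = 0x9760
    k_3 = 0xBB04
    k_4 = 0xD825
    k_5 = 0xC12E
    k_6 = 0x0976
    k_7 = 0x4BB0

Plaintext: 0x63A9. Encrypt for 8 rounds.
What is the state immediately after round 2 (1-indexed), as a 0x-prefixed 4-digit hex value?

0xBDEF

s_0 = plaintext = 0x63A9
s_1 = Round(s_0, k_0) = 0x70BD
s_2 = Round(s_1, k_1) = 0xBDEF
s_3 = Round(s_2, k_2) = 0x1D5D
s_4 = Round(s_3, k_3) = 0x5494
s_5 = Round(s_4, k_4) = 0x57F9
s_6 = Round(s_5, k_5) = 0x71AA
s_7 = Round(s_6, k_6) = 0x706C
s_8 = Round(s_7, k_7) = 0x80B3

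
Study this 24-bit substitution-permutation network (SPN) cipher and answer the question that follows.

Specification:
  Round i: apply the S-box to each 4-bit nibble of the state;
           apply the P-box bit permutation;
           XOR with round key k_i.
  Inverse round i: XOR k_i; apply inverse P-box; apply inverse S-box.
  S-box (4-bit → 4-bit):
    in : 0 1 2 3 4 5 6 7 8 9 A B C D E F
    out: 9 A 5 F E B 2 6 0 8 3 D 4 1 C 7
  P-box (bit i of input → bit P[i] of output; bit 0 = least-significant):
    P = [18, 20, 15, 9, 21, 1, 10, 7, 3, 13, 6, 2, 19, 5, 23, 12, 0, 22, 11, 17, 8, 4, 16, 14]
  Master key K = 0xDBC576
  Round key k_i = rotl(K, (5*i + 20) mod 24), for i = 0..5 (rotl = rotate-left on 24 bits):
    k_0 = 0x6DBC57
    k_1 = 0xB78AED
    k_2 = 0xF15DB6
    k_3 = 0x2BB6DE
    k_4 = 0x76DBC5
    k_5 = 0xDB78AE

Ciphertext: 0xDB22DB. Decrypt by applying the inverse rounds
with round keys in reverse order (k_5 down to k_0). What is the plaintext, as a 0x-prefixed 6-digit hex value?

s_0 = ciphertext = 0xDB22DB
s_1 = InvRound(s_0, k_5) = 0x121E89
s_2 = InvRound(s_1, k_4) = 0x068B22
s_3 = InvRound(s_2, k_3) = 0xFC53BD
s_4 = InvRound(s_3, k_2) = 0xC2DD70
s_5 = InvRound(s_4, k_1) = 0x3A90B5
s_6 = InvRound(s_5, k_0) = 0xC4674A

0xC4674A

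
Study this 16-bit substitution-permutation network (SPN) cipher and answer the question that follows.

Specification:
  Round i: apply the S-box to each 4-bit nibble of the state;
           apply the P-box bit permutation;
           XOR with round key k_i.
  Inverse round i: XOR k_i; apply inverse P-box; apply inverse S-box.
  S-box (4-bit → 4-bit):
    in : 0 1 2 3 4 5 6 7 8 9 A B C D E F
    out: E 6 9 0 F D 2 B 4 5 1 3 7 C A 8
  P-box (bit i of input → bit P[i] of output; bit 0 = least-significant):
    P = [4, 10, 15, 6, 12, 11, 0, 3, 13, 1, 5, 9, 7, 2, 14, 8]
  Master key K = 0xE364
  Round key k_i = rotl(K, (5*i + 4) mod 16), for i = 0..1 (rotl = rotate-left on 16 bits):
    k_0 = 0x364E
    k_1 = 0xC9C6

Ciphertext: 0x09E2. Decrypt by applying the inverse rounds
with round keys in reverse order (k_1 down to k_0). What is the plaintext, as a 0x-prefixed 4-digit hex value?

0x6467

s_0 = ciphertext = 0x09E2
s_1 = InvRound(s_0, k_1) = 0x1838
s_2 = InvRound(s_1, k_0) = 0x6467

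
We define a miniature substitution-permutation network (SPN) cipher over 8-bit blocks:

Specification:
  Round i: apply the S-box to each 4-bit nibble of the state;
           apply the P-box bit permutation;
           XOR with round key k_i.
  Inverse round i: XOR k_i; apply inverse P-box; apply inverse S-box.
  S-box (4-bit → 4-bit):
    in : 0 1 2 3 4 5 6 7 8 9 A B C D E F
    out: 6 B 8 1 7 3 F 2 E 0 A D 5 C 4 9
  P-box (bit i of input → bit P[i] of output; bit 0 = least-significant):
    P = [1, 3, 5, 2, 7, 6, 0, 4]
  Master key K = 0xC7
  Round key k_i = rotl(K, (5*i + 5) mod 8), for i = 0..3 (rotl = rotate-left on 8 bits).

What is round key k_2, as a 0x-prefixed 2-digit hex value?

K = 0xC7
k_0 = rotl(K, (5*0+5) mod 8) = rotl(K, 5) = 0xF8
k_1 = rotl(K, (5*1+5) mod 8) = rotl(K, 2) = 0x1F
k_2 = rotl(K, (5*2+5) mod 8) = rotl(K, 7) = 0xE3

0xE3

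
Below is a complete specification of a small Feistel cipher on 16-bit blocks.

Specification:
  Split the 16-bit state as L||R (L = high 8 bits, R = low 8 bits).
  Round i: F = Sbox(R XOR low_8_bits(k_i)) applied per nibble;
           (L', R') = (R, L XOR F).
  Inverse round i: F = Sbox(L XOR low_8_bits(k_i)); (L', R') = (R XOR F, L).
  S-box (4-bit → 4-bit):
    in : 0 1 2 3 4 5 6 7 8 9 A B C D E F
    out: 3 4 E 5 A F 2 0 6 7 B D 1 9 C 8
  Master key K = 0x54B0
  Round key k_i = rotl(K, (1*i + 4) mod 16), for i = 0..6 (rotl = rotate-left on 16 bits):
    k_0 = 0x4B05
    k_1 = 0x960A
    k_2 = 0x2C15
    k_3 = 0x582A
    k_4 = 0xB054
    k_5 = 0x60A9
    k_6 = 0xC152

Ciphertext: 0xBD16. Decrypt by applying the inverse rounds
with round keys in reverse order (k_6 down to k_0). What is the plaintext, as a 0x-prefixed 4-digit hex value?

s_0 = ciphertext = 0xBD16
s_1 = InvRound(s_0, k_6) = 0xDEBD
s_2 = InvRound(s_1, k_5) = 0xBDDE
s_3 = InvRound(s_2, k_4) = 0x19BD
s_4 = InvRound(s_3, k_3) = 0xE819
s_5 = InvRound(s_4, k_2) = 0x90E8
s_6 = InvRound(s_5, k_1) = 0x9390
s_7 = InvRound(s_6, k_0) = 0xE293

0xE293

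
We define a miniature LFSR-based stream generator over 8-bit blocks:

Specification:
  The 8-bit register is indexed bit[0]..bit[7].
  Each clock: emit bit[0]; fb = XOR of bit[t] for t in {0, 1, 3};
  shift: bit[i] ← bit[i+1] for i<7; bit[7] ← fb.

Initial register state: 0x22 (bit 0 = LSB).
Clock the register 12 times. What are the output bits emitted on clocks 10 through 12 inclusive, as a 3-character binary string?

reg_0 = 0x22
clock 1: out=0, reg = 0x91
clock 2: out=1, reg = 0xC8
clock 3: out=0, reg = 0xE4
clock 4: out=0, reg = 0x72
clock 5: out=0, reg = 0xB9
clock 6: out=1, reg = 0x5C
clock 7: out=0, reg = 0xAE
clock 8: out=0, reg = 0x57
clock 9: out=1, reg = 0x2B
clock 10: out=1, reg = 0x95
clock 11: out=1, reg = 0xCA
clock 12: out=0, reg = 0x65

110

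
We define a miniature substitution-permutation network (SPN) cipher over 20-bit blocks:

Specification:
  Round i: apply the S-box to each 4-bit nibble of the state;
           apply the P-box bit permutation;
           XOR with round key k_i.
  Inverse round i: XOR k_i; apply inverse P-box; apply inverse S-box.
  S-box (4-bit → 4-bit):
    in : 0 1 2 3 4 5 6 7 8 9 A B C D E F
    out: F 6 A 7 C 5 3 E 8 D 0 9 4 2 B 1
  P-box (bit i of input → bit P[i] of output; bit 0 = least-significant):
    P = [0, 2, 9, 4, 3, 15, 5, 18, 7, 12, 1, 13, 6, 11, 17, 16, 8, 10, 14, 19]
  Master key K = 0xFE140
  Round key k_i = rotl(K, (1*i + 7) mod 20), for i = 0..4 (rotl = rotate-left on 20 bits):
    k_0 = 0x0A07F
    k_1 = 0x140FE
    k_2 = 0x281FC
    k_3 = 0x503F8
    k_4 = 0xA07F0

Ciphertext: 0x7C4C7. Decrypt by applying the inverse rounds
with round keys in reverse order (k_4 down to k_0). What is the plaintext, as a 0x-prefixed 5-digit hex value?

s_0 = ciphertext = 0x7C4C7
s_1 = InvRound(s_0, k_4) = 0x98C70
s_2 = InvRound(s_1, k_3) = 0xEDFEC
s_3 = InvRound(s_2, k_2) = 0x7DD84
s_4 = InvRound(s_3, k_1) = 0x63108
s_5 = InvRound(s_4, k_0) = 0xF517E

0xF517E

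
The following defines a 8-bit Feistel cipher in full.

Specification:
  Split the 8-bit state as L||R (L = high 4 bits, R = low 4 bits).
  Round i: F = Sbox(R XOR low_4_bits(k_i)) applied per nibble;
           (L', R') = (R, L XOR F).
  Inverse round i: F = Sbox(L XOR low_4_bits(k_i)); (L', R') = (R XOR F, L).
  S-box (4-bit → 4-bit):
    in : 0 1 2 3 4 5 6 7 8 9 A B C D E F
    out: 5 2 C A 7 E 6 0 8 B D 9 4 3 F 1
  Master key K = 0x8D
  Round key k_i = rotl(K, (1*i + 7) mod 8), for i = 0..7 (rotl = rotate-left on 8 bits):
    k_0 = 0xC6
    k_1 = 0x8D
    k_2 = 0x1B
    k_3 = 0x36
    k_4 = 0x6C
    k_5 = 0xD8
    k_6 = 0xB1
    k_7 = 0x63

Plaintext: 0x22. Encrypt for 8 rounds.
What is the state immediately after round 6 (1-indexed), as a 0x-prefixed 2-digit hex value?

s_0 = plaintext = 0x22
s_1 = Round(s_0, k_0) = 0x25
s_2 = Round(s_1, k_1) = 0x5A
s_3 = Round(s_2, k_2) = 0xA7
s_4 = Round(s_3, k_3) = 0x78
s_5 = Round(s_4, k_4) = 0x80
s_6 = Round(s_5, k_5) = 0x00
s_7 = Round(s_6, k_6) = 0x02
s_8 = Round(s_7, k_7) = 0x22

0x00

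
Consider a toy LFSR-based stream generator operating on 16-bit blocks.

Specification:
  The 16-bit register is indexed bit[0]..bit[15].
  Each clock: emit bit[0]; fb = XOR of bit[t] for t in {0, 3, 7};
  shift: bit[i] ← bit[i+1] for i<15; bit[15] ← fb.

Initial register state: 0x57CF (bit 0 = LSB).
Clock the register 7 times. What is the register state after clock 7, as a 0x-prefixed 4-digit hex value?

reg_0 = 0x57CF
clock 1: out=1, reg = 0xABE7
clock 2: out=1, reg = 0x55F3
clock 3: out=1, reg = 0x2AF9
clock 4: out=1, reg = 0x957C
clock 5: out=0, reg = 0xCABE
clock 6: out=0, reg = 0x655F
clock 7: out=1, reg = 0x32AF

0x32AF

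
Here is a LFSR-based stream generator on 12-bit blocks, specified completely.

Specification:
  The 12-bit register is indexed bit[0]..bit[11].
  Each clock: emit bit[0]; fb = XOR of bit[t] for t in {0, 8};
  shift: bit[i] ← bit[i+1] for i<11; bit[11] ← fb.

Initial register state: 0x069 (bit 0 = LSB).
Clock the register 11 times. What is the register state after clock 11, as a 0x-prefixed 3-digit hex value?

reg_0 = 0x069
clock 1: out=1, reg = 0x834
clock 2: out=0, reg = 0x41A
clock 3: out=0, reg = 0x20D
clock 4: out=1, reg = 0x906
clock 5: out=0, reg = 0xC83
clock 6: out=1, reg = 0xE41
clock 7: out=1, reg = 0xF20
clock 8: out=0, reg = 0xF90
clock 9: out=0, reg = 0xFC8
clock 10: out=0, reg = 0xFE4
clock 11: out=0, reg = 0xFF2

0xFF2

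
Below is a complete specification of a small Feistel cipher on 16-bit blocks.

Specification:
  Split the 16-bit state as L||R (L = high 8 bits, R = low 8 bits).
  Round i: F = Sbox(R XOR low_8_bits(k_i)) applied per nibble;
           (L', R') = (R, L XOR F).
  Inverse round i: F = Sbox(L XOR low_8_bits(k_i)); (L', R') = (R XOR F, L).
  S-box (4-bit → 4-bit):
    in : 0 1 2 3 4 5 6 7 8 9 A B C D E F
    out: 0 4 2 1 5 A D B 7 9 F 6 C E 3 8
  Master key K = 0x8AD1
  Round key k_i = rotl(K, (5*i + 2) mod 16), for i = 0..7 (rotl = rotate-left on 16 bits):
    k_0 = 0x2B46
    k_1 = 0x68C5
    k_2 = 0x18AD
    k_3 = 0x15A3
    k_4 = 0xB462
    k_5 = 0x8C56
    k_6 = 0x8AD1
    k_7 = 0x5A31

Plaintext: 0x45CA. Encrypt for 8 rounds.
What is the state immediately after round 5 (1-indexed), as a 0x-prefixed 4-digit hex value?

0xBAE8

s_0 = plaintext = 0x45CA
s_1 = Round(s_0, k_0) = 0xCA39
s_2 = Round(s_1, k_1) = 0x3946
s_3 = Round(s_2, k_2) = 0x460F
s_4 = Round(s_3, k_3) = 0x0FBA
s_5 = Round(s_4, k_4) = 0xBAE8
s_6 = Round(s_5, k_5) = 0xE8D9
s_7 = Round(s_6, k_6) = 0xD9EF
s_8 = Round(s_7, k_7) = 0xEF3A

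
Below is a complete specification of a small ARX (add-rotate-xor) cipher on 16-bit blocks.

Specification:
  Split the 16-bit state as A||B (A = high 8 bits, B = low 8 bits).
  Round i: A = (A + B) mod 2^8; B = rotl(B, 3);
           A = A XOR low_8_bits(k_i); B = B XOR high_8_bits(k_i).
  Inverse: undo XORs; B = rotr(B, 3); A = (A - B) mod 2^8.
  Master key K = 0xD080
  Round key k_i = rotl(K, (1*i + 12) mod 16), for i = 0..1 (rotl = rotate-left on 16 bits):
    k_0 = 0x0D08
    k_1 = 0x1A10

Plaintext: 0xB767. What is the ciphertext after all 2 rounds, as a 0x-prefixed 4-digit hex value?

s_0 = plaintext = 0xB767
s_1 = Round(s_0, k_0) = 0x1636
s_2 = Round(s_1, k_1) = 0x5CAB

0x5CAB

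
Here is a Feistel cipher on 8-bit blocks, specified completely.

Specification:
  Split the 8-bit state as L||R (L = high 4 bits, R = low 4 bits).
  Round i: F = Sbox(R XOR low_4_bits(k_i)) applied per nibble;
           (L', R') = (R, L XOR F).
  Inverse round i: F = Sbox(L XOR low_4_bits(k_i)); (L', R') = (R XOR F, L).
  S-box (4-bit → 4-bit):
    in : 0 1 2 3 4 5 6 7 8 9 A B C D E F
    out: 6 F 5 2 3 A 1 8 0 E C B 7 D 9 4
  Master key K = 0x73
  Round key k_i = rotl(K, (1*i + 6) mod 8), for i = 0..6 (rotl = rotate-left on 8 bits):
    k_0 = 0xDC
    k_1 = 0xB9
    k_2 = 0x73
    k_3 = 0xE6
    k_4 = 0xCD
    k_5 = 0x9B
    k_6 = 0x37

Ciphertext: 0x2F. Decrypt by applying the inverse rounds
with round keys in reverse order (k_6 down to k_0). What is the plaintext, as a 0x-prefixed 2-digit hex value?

s_0 = ciphertext = 0x2F
s_1 = InvRound(s_0, k_6) = 0x52
s_2 = InvRound(s_1, k_5) = 0xB5
s_3 = InvRound(s_2, k_4) = 0x4B
s_4 = InvRound(s_3, k_3) = 0xE4
s_5 = InvRound(s_4, k_2) = 0x9E
s_6 = InvRound(s_5, k_1) = 0x89
s_7 = InvRound(s_6, k_0) = 0xA8

0xA8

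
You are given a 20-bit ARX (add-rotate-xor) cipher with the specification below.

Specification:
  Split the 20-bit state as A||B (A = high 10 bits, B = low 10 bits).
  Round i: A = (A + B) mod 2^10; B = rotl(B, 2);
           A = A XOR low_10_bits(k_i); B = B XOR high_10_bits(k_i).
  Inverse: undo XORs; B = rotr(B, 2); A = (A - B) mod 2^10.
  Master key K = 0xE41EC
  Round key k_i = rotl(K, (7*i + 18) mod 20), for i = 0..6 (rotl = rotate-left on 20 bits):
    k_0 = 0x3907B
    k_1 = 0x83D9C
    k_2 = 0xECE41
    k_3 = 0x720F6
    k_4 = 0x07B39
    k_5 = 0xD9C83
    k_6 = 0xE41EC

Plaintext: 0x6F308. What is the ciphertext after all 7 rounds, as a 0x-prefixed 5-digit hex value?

0xA030C

s_0 = plaintext = 0x6F308
s_1 = Round(s_0, k_0) = 0x2FCC7
s_2 = Round(s_1, k_1) = 0x06913
s_3 = Round(s_2, k_2) = 0xDB3FE
s_4 = Round(s_3, k_3) = 0xE7233
s_5 = Round(s_4, k_4) = 0xBD8D0
s_6 = Round(s_5, k_5) = 0xD1427
s_7 = Round(s_6, k_6) = 0xA030C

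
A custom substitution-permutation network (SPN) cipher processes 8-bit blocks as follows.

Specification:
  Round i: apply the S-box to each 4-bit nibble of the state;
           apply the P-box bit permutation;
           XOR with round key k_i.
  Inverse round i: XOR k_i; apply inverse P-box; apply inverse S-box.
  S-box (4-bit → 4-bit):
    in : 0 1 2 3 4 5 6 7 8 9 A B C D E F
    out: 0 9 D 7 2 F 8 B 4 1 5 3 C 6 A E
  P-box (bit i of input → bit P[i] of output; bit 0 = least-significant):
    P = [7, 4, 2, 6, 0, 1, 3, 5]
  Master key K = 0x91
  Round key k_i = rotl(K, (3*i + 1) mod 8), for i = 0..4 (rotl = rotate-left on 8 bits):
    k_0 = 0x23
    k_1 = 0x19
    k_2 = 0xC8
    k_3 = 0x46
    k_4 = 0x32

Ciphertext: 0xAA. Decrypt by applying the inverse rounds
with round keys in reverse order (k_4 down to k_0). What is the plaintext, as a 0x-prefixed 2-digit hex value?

s_0 = ciphertext = 0xAA
s_1 = InvRound(s_0, k_4) = 0x8B
s_2 = InvRound(s_1, k_3) = 0xA2
s_3 = InvRound(s_2, k_2) = 0xF6
s_4 = InvRound(s_3, k_1) = 0x52
s_5 = InvRound(s_4, k_0) = 0x1E

0x1E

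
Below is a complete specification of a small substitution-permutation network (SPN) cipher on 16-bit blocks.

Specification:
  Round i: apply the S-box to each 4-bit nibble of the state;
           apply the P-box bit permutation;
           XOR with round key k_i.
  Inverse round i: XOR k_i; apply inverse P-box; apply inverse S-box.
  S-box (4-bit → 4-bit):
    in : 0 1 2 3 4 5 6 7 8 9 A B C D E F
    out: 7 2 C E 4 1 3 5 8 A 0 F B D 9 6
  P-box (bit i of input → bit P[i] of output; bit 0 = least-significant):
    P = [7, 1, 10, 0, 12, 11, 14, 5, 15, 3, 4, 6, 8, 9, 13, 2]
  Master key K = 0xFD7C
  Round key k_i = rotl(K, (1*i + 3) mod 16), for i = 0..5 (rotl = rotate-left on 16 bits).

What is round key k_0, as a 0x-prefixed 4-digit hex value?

K = 0xFD7C
k_0 = rotl(K, (1*0+3) mod 16) = rotl(K, 3) = 0xEBE7

0xEBE7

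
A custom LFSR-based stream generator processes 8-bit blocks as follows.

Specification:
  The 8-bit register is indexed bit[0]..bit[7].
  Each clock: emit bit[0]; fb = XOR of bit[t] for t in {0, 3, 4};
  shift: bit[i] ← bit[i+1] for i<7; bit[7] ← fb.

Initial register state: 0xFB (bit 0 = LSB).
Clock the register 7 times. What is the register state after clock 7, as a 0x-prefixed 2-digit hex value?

0x77

reg_0 = 0xFB
clock 1: out=1, reg = 0xFD
clock 2: out=1, reg = 0xFE
clock 3: out=0, reg = 0x7F
clock 4: out=1, reg = 0xBF
clock 5: out=1, reg = 0xDF
clock 6: out=1, reg = 0xEF
clock 7: out=1, reg = 0x77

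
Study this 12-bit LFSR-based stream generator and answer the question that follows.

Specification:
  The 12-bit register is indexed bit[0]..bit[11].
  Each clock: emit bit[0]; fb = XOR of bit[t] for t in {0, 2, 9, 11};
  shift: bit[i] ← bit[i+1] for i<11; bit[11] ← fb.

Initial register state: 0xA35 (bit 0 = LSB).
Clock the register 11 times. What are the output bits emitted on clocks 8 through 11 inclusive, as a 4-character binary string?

reg_0 = 0xA35
clock 1: out=1, reg = 0x51A
clock 2: out=0, reg = 0x28D
clock 3: out=1, reg = 0x946
clock 4: out=0, reg = 0x4A3
clock 5: out=1, reg = 0xA51
clock 6: out=1, reg = 0xD28
clock 7: out=0, reg = 0xE94
clock 8: out=0, reg = 0xF4A
clock 9: out=0, reg = 0x7A5
clock 10: out=1, reg = 0xBD2
clock 11: out=0, reg = 0x5E9

0010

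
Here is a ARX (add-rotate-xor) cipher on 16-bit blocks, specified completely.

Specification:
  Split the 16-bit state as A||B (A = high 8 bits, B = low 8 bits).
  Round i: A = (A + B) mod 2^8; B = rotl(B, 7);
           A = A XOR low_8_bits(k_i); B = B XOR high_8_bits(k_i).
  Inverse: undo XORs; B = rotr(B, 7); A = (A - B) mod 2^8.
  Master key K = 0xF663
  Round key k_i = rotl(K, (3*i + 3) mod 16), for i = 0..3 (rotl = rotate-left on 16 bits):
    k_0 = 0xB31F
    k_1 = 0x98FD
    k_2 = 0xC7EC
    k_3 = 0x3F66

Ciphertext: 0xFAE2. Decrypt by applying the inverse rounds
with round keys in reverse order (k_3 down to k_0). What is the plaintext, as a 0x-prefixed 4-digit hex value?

0x51E6

s_0 = ciphertext = 0xFAE2
s_1 = InvRound(s_0, k_3) = 0xE1BB
s_2 = InvRound(s_1, k_2) = 0x15F8
s_3 = InvRound(s_2, k_1) = 0x28C0
s_4 = InvRound(s_3, k_0) = 0x51E6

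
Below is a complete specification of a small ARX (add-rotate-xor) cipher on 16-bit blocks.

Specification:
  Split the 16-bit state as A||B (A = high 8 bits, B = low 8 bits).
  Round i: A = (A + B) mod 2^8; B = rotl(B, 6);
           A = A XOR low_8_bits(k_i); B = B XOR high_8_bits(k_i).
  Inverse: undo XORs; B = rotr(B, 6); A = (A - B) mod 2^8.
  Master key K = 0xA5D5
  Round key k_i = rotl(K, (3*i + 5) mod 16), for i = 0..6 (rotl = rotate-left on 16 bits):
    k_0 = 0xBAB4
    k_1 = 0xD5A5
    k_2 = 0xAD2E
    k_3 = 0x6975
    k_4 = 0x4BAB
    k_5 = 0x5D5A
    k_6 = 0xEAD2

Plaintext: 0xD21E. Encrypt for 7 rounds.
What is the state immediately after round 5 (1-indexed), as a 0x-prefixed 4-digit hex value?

s_0 = plaintext = 0xD21E
s_1 = Round(s_0, k_0) = 0x443D
s_2 = Round(s_1, k_1) = 0x249A
s_3 = Round(s_2, k_2) = 0x900B
s_4 = Round(s_3, k_3) = 0xEEAB
s_5 = Round(s_4, k_4) = 0x32A1
s_6 = Round(s_5, k_5) = 0x8935
s_7 = Round(s_6, k_6) = 0x6CA7

0x32A1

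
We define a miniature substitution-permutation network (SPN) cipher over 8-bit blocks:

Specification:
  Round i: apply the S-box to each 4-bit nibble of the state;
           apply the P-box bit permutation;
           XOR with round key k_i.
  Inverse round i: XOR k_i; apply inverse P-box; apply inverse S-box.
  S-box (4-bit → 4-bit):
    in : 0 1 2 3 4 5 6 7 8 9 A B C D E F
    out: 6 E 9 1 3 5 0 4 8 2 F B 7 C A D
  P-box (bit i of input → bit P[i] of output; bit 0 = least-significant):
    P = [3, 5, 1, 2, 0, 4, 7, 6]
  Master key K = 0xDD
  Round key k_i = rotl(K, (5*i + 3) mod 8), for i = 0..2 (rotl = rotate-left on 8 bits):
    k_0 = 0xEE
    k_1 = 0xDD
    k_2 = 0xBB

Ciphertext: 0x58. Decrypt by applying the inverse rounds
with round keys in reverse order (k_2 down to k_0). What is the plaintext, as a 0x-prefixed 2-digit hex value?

s_0 = ciphertext = 0x58
s_1 = InvRound(s_0, k_2) = 0xF0
s_2 = InvRound(s_1, k_1) = 0x3B
s_3 = InvRound(s_2, k_0) = 0xA8

0xA8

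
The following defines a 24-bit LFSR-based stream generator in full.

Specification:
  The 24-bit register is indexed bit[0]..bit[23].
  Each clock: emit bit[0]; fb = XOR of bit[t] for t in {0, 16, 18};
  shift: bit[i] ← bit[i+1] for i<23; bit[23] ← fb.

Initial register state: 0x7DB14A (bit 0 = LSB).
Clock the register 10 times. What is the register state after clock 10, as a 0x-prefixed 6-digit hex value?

reg_0 = 0x7DB14A
clock 1: out=0, reg = 0x3ED8A5
clock 2: out=1, reg = 0x1F6C52
clock 3: out=0, reg = 0x0FB629
clock 4: out=1, reg = 0x87DB14
clock 5: out=0, reg = 0x43ED8A
clock 6: out=0, reg = 0xA1F6C5
clock 7: out=1, reg = 0x50FB62
clock 8: out=0, reg = 0x287DB1
clock 9: out=1, reg = 0x943ED8
clock 10: out=0, reg = 0xCA1F6C

0xCA1F6C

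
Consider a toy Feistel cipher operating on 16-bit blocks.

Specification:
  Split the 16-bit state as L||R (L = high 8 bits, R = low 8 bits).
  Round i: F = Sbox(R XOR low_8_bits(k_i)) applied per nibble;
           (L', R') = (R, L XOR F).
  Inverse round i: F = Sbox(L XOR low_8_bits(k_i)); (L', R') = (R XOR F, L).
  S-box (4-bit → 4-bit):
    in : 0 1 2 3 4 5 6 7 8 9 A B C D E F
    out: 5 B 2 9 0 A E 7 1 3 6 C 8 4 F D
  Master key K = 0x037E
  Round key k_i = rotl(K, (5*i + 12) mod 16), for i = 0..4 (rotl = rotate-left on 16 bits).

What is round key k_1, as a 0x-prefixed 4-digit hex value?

0x06FC

K = 0x037E
k_0 = rotl(K, (5*0+12) mod 16) = rotl(K, 12) = 0xE037
k_1 = rotl(K, (5*1+12) mod 16) = rotl(K, 1) = 0x06FC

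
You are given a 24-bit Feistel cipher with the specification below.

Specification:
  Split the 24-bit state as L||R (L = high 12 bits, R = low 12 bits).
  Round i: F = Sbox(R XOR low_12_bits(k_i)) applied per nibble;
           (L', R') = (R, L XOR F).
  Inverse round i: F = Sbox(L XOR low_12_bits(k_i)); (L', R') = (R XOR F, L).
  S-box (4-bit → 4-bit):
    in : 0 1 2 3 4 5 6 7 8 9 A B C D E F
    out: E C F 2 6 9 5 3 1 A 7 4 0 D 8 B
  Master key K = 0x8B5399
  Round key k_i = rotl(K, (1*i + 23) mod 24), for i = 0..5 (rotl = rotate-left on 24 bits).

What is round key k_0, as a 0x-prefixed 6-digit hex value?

0xC5A9CC

K = 0x8B5399
k_0 = rotl(K, (1*0+23) mod 24) = rotl(K, 23) = 0xC5A9CC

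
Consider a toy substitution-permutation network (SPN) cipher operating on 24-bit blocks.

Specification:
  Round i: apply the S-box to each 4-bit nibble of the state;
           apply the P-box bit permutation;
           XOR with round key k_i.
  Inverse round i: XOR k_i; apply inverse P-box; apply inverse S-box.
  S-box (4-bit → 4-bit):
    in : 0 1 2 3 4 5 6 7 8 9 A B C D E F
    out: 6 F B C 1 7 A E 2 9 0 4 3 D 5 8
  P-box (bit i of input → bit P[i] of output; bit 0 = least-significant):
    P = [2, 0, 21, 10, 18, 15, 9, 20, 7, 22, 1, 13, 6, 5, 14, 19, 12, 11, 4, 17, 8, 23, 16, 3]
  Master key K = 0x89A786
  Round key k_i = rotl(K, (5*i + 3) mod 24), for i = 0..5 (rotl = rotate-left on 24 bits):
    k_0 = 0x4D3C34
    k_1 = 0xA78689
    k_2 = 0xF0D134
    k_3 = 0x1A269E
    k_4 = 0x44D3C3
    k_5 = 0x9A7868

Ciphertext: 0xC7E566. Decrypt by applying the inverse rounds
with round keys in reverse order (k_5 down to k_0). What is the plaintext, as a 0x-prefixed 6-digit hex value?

s_0 = ciphertext = 0xC7E566
s_1 = InvRound(s_0, k_5) = 0xDCF029
s_2 = InvRound(s_1, k_4) = 0x2A2D3A
s_3 = InvRound(s_2, k_3) = 0x48843E
s_4 = InvRound(s_3, k_2) = 0x243BF3
s_5 = InvRound(s_4, k_1) = 0x11C38F
s_6 = InvRound(s_5, k_0) = 0x957116

0x957116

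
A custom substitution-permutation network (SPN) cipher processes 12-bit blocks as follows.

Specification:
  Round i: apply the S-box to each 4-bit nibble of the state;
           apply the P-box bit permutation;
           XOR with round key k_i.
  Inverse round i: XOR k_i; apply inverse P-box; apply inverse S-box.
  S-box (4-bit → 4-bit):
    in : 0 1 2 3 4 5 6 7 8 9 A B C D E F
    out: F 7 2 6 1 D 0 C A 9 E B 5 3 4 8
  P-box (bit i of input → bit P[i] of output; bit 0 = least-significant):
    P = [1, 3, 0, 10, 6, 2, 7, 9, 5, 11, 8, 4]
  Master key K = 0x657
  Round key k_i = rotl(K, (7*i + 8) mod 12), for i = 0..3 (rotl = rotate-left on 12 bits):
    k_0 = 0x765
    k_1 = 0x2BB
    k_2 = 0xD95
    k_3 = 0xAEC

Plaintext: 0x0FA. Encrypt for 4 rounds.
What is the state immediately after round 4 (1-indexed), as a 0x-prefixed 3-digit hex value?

s_0 = plaintext = 0x0FA
s_1 = Round(s_0, k_0) = 0x85C
s_2 = Round(s_1, k_1) = 0x868
s_3 = Round(s_2, k_2) = 0x18D
s_4 = Round(s_3, k_3) = 0x1C2

0x1C2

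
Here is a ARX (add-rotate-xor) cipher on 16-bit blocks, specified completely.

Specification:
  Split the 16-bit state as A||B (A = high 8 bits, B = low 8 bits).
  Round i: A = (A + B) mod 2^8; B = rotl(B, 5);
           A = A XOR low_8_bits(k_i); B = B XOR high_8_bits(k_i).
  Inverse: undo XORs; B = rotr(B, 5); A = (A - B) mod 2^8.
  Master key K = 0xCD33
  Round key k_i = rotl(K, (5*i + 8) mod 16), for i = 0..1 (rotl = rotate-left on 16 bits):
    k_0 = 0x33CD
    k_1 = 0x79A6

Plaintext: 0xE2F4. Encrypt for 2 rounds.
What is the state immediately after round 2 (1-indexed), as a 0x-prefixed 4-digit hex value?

0x6ECC

s_0 = plaintext = 0xE2F4
s_1 = Round(s_0, k_0) = 0x1BAD
s_2 = Round(s_1, k_1) = 0x6ECC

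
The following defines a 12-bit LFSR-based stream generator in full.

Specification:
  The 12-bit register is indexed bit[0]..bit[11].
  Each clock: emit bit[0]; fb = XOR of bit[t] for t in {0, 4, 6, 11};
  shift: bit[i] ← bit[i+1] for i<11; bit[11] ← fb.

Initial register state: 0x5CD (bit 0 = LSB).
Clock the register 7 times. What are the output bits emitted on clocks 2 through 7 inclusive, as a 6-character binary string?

011001

reg_0 = 0x5CD
clock 1: out=1, reg = 0x2E6
clock 2: out=0, reg = 0x973
clock 3: out=1, reg = 0x4B9
clock 4: out=1, reg = 0x25C
clock 5: out=0, reg = 0x12E
clock 6: out=0, reg = 0x097
clock 7: out=1, reg = 0x04B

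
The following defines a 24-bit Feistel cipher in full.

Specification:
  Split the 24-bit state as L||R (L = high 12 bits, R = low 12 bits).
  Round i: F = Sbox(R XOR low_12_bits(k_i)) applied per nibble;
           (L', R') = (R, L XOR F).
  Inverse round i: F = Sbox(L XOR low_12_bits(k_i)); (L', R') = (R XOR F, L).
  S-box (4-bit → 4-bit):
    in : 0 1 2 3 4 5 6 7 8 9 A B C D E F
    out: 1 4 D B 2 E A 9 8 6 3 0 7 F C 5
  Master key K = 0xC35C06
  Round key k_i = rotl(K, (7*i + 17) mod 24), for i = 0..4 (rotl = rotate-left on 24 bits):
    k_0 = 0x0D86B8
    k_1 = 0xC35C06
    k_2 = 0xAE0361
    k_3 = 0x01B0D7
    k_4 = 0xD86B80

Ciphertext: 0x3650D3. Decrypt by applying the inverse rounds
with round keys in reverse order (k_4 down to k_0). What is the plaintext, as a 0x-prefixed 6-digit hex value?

s_0 = ciphertext = 0x3650D3
s_1 = InvRound(s_0, k_4) = 0x81D365
s_2 = InvRound(s_1, k_3) = 0xB1681D
s_3 = InvRound(s_2, k_2) = 0x084B16
s_4 = InvRound(s_3, k_1) = 0xC9B084
s_5 = InvRound(s_4, k_0) = 0x35FC9B

0x35FC9B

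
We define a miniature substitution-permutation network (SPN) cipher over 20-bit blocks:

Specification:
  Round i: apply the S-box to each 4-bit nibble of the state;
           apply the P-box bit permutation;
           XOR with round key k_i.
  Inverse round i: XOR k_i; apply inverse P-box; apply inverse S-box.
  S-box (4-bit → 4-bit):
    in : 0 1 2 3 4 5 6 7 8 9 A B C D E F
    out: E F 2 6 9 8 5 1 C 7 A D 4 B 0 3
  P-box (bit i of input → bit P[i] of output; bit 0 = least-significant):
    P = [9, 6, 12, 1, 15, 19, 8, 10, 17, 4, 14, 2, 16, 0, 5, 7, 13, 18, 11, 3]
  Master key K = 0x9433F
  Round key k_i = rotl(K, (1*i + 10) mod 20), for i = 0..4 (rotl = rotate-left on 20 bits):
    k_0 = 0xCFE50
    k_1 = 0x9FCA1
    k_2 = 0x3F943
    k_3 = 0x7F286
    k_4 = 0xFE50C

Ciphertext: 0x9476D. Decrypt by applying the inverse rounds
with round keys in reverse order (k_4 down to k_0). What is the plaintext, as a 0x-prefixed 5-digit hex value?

s_0 = ciphertext = 0x9476D
s_1 = InvRound(s_0, k_4) = 0xF377F
s_2 = InvRound(s_1, k_3) = 0x50312
s_3 = InvRound(s_2, k_2) = 0x92979
s_4 = InvRound(s_3, k_1) = 0x553B3
s_5 = InvRound(s_4, k_0) = 0x61E1A

0x61E1A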